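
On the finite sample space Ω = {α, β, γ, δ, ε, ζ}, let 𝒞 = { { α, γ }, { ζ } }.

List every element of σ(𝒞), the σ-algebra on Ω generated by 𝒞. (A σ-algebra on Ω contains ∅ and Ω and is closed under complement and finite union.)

Start: 𝒞 ∪ {∅, Ω} = { {}, { ζ }, { α, γ }, Ω }.
Iteration 1 (3 new):
  { α, γ, ζ }  = { α, γ } ∪ { ζ }
  { β, δ, ε, ζ }  = Ω∖{ α, γ }
  { α, β, γ, δ, ε }  = Ω∖{ ζ }
  [7 total]
Iteration 2 adds 1:
  { β, δ, ε }  = Ω∖{ α, γ, ζ }
  [8 total]
Iteration 3: no new sets; the family is a σ-algebra.

|σ(𝒞)| = 8.  σ(𝒞) = { {}, { ζ }, { α, γ }, { α, γ, ζ }, { β, δ, ε }, { β, δ, ε, ζ }, { α, β, γ, δ, ε }, Ω }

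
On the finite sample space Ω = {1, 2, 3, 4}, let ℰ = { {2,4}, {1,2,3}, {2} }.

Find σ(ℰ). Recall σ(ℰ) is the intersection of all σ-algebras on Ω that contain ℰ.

Begin from { {}, {2}, {2,4}, {1,2,3}, Ω } (that is, ℰ plus ∅ and Ω).
Iteration 1: +3 →
  {4}  = complement {1,2,3}
  {1,3}  = complement {2,4}
  {1,3,4}  = complement {2}
Iteration 2: already closed under ᶜ and ∪.

σ(ℰ) = { {}, {2}, {4}, {1,3}, {2,4}, {1,2,3}, {1,3,4}, Ω }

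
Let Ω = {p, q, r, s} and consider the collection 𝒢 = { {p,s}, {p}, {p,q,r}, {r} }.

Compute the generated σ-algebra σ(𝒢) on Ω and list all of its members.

Initial family (6 sets): { ∅, {p}, {r}, {p,s}, {p,q,r}, Ω }.
Pass 1 adds 6:
  {s}  = ᶜ of {p,q,r}
  {p,r}  = {r} ∪ {p}
  {q,r}  = ᶜ of {p,s}
  {p,q,s}  = ᶜ of {r}
  {p,r,s}  = {r} ∪ {p,s}
  {q,r,s}  = ᶜ of {p}
  (now 12)
Pass 2: 3 new —
  {q}  = ᶜ of {p,r,s}
  {q,s}  = ᶜ of {p,r}
  {r,s}  = {r} ∪ {s}
  (now 15)
Pass 3. New:
  {p,q}  = ᶜ of {r,s}
  (now 16)
Pass 4: stable.

|σ(𝒢)| = 16.  σ(𝒢) = { ∅, {p}, {q}, {r}, {s}, {p,q}, {p,r}, {p,s}, {q,r}, {q,s}, {r,s}, {p,q,r}, {p,q,s}, {p,r,s}, {q,r,s}, Ω }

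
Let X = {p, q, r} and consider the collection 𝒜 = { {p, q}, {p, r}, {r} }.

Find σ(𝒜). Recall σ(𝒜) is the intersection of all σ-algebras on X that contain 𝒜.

Answer: σ(𝒜) = { {}, {p}, {q}, {r}, {p, q}, {p, r}, {q, r}, X }

Derivation:
Start: 𝒜 ∪ {∅, X} = { {}, {r}, {p, q}, {p, r}, X }.
Pass 1: 1 new —
  {q}  = complement {p, r}
  — 6 sets.
Pass 2 (1 new):
  {q, r}  = {r} ∪ {q}
  — 7 sets.
Pass 3 adds 1:
  {p}  = complement {q, r}
  — 8 sets.
Pass 4: closed — nothing new.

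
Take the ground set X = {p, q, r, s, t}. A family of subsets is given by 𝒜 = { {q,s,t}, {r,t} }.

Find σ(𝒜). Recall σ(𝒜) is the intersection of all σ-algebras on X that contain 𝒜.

Answer: σ(𝒜) = { {}, {p}, {r}, {t}, {p,r}, {p,t}, {q,s}, {r,t}, {p,q,s}, {p,r,t}, {q,r,s}, {q,s,t}, {p,q,r,s}, {p,q,s,t}, {q,r,s,t}, X }

Working:
Take S₀ = 𝒜 ∪ {∅, X} = { {}, {r,t}, {q,s,t}, X }.
Iteration 1: +3 →
  {p,r}  = X∖{q,s,t}
  {p,q,s}  = X∖{r,t}
  {q,r,s,t}  = {r,t} ∪ {q,s,t}
  — 7 sets.
Iteration 2: +4 →
  {p}  = X∖{q,r,s,t}
  {p,r,t}  = {p,r} ∪ {r,t}
  {p,q,r,s}  = {p,r} ∪ {p,q,s}
  {p,q,s,t}  = {p,q,s} ∪ {q,s,t}
  — 11 sets.
Iteration 3. New:
  {r}  = X∖{p,q,s,t}
  {t}  = X∖{p,q,r,s}
  {q,s}  = X∖{p,r,t}
  — 14 sets.
Iteration 4: 2 new —
  {p,t}  = {t} ∪ {p}
  {q,r,s}  = {r} ∪ {q,s}
  — 16 sets.
Iteration 5: closed — nothing new.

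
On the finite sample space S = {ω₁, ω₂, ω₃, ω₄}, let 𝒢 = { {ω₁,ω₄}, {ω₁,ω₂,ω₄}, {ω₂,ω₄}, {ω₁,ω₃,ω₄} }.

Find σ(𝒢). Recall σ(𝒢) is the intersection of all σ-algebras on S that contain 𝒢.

Take S₀ = 𝒢 ∪ {∅, S} = { {}, {ω₁,ω₄}, {ω₂,ω₄}, {ω₁,ω₂,ω₄}, {ω₁,ω₃,ω₄}, S }.
Pass 1: 4 new —
  {ω₂}  = ᶜ of {ω₁,ω₃,ω₄}
  {ω₃}  = ᶜ of {ω₁,ω₂,ω₄}
  {ω₁,ω₃}  = ᶜ of {ω₂,ω₄}
  {ω₂,ω₃}  = ᶜ of {ω₁,ω₄}
  |family| = 10
Pass 2: 2 new —
  {ω₁,ω₂,ω₃}  = {ω₂} ∪ {ω₁,ω₃}
  {ω₂,ω₃,ω₄}  = {ω₃} ∪ {ω₂,ω₄}
  |family| = 12
Pass 3 (2 new):
  {ω₁}  = ᶜ of {ω₂,ω₃,ω₄}
  {ω₄}  = ᶜ of {ω₁,ω₂,ω₃}
  |family| = 14
Pass 4. New:
  {ω₁,ω₂}  = {ω₂} ∪ {ω₁}
  {ω₃,ω₄}  = {ω₃} ∪ {ω₄}
  |family| = 16
Pass 5: no new sets; the family is a σ-algebra.

Hence σ(𝒢) has 16 members: { {}, {ω₁}, {ω₂}, {ω₃}, {ω₄}, {ω₁,ω₂}, {ω₁,ω₃}, {ω₁,ω₄}, {ω₂,ω₃}, {ω₂,ω₄}, {ω₃,ω₄}, {ω₁,ω₂,ω₃}, {ω₁,ω₂,ω₄}, {ω₁,ω₃,ω₄}, {ω₂,ω₃,ω₄}, S }.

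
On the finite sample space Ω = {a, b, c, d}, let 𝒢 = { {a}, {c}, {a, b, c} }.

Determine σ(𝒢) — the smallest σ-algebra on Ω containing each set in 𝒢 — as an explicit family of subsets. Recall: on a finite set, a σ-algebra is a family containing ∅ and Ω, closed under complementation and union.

Start: 𝒢 ∪ {∅, Ω} = { ∅, {a}, {c}, {a, b, c}, Ω }.
Iteration 1: +4 →
  {d}  = {a, b, c}ᶜ
  {a, c}  = {c} ∪ {a}
  {a, b, d}  = {c}ᶜ
  {b, c, d}  = {a}ᶜ
  [9 total]
Iteration 2. New:
  {a, d}  = {d} ∪ {a}
  {b, d}  = {a, c}ᶜ
  {c, d}  = {c} ∪ {d}
  {a, c, d}  = {a, c} ∪ {d}
  [13 total]
Iteration 3 adds 3:
  {b}  = {a, c, d}ᶜ
  {a, b}  = {c, d}ᶜ
  {b, c}  = {a, d}ᶜ
  [16 total]
Iteration 4: stable.

Therefore σ(𝒢) = { ∅, {a}, {b}, {c}, {d}, {a, b}, {a, c}, {a, d}, {b, c}, {b, d}, {c, d}, {a, b, c}, {a, b, d}, {a, c, d}, {b, c, d}, Ω } (|σ(𝒢)| = 16).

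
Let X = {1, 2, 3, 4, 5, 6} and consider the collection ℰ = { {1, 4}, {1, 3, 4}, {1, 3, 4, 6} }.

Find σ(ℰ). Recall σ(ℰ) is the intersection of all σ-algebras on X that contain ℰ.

Take S₀ = ℰ ∪ {∅, X} = { {}, {1, 4}, {1, 3, 4}, {1, 3, 4, 6}, X }.
Iteration 1: 3 new —
  {2, 5}  = X∖{1, 3, 4, 6}
  {2, 5, 6}  = X∖{1, 3, 4}
  {2, 3, 5, 6}  = X∖{1, 4}
  (now 8)
Iteration 2 adds 3:
  {1, 2, 4, 5}  = {2, 5} ∪ {1, 4}
  {1, 2, 3, 4, 5}  = {2, 5} ∪ {1, 3, 4}
  {1, 2, 4, 5, 6}  = {2, 5, 6} ∪ {1, 4}
  (now 11)
Iteration 3: 3 new —
  {3}  = X∖{1, 2, 4, 5, 6}
  {6}  = X∖{1, 2, 3, 4, 5}
  {3, 6}  = X∖{1, 2, 4, 5}
  (now 14)
Iteration 4 (2 new):
  {1, 4, 6}  = {1, 4} ∪ {6}
  {2, 3, 5}  = {3} ∪ {2, 5}
  (now 16)
Iteration 5: no new sets; the family is a σ-algebra.

Therefore σ(ℰ) = { {}, {3}, {6}, {1, 4}, {2, 5}, {3, 6}, {1, 3, 4}, {1, 4, 6}, {2, 3, 5}, {2, 5, 6}, {1, 2, 4, 5}, {1, 3, 4, 6}, {2, 3, 5, 6}, {1, 2, 3, 4, 5}, {1, 2, 4, 5, 6}, X } (|σ(ℰ)| = 16).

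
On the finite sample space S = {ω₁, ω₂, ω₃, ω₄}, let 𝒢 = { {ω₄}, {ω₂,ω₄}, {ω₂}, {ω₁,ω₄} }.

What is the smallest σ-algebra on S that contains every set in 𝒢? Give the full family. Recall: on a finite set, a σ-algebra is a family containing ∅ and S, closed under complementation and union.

Take S₀ = 𝒢 ∪ {∅, S} = { {}, {ω₂}, {ω₄}, {ω₁,ω₄}, {ω₂,ω₄}, S }.
Round 1. New:
  {ω₁,ω₃}  = complement {ω₂,ω₄}
  {ω₂,ω₃}  = complement {ω₁,ω₄}
  {ω₁,ω₂,ω₃}  = complement {ω₄}
  {ω₁,ω₂,ω₄}  = {ω₁,ω₄} ∪ {ω₂}
  {ω₁,ω₃,ω₄}  = complement {ω₂}
  |family| = 11
Round 2: 2 new —
  {ω₃}  = complement {ω₁,ω₂,ω₄}
  {ω₂,ω₃,ω₄}  = {ω₂,ω₃} ∪ {ω₄}
  |family| = 13
Round 3 (2 new):
  {ω₁}  = complement {ω₂,ω₃,ω₄}
  {ω₃,ω₄}  = {ω₃} ∪ {ω₄}
  |family| = 15
Round 4 adds 1:
  {ω₁,ω₂}  = complement {ω₃,ω₄}
  |family| = 16
Round 5: closed — nothing new.

σ(𝒢) = { {}, {ω₁}, {ω₂}, {ω₃}, {ω₄}, {ω₁,ω₂}, {ω₁,ω₃}, {ω₁,ω₄}, {ω₂,ω₃}, {ω₂,ω₄}, {ω₃,ω₄}, {ω₁,ω₂,ω₃}, {ω₁,ω₂,ω₄}, {ω₁,ω₃,ω₄}, {ω₂,ω₃,ω₄}, S }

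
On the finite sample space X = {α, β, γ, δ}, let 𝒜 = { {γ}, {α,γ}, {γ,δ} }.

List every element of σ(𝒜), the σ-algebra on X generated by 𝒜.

Begin from { {}, {γ}, {α,γ}, {γ,δ}, X } (that is, 𝒜 plus ∅ and X).
Round 1: +4 →
  {α,β}  = {γ,δ}ᶜ
  {β,δ}  = {α,γ}ᶜ
  {α,β,δ}  = {γ}ᶜ
  {α,γ,δ}  = {γ,δ} ∪ {α,γ}
Round 2. New:
  {β}  = {α,γ,δ}ᶜ
  {α,β,γ}  = {α,β} ∪ {γ}
  {β,γ,δ}  = {γ,δ} ∪ {β,δ}
Round 3: 3 new —
  {α}  = {β,γ,δ}ᶜ
  {δ}  = {α,β,γ}ᶜ
  {β,γ}  = {γ} ∪ {β}
Round 4 adds 1:
  {α,δ}  = {β,γ}ᶜ
Round 5: stable.

Hence σ(𝒜) has 16 members: { {}, {α}, {β}, {γ}, {δ}, {α,β}, {α,γ}, {α,δ}, {β,γ}, {β,δ}, {γ,δ}, {α,β,γ}, {α,β,δ}, {α,γ,δ}, {β,γ,δ}, X }.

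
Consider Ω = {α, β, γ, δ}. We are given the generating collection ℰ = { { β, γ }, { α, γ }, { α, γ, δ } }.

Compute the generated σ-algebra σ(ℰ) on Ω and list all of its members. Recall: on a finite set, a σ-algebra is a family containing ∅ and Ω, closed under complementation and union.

σ(ℰ) = { {}, { α }, { β }, { γ }, { δ }, { α, β }, { α, γ }, { α, δ }, { β, γ }, { β, δ }, { γ, δ }, { α, β, γ }, { α, β, δ }, { α, γ, δ }, { β, γ, δ }, Ω }

Derivation:
Seed the family with ℰ together with ∅ and Ω: { {}, { α, γ }, { β, γ }, { α, γ, δ }, Ω }.
Step 1 adds 4:
  { β }  = complement { α, γ, δ }
  { α, δ }  = complement { β, γ }
  { β, δ }  = complement { α, γ }
  { α, β, γ }  = { β, γ } ∪ { α, γ }
  [9 total]
Step 2. New:
  { δ }  = complement { α, β, γ }
  { α, β, δ }  = { β } ∪ { α, δ }
  { β, γ, δ }  = { β, γ } ∪ { β, δ }
  [12 total]
Step 3 adds 2:
  { α }  = complement { β, γ, δ }
  { γ }  = complement { α, β, δ }
  [14 total]
Step 4 (2 new):
  { α, β }  = { β } ∪ { α }
  { γ, δ }  = { γ } ∪ { δ }
  [16 total]
Step 5: no new sets; the family is a σ-algebra.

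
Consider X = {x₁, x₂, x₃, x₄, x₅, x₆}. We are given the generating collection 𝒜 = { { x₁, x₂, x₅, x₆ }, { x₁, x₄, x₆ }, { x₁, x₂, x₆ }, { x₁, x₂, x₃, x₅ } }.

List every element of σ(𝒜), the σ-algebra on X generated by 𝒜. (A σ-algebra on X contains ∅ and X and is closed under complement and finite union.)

Initial family (6 sets): { ∅, { x₁, x₂, x₆ }, { x₁, x₄, x₆ }, { x₁, x₂, x₃, x₅ }, { x₁, x₂, x₅, x₆ }, X }.
Iteration 1. New:
  { x₃, x₄ }  = X∖{ x₁, x₂, x₅, x₆ }
  { x₄, x₆ }  = X∖{ x₁, x₂, x₃, x₅ }
  { x₂, x₃, x₅ }  = X∖{ x₁, x₄, x₆ }
  { x₃, x₄, x₅ }  = X∖{ x₁, x₂, x₆ }
  { x₁, x₂, x₄, x₆ }  = { x₁, x₂, x₆ } ∪ { x₁, x₄, x₆ }
  { x₁, x₂, x₃, x₅, x₆ }  = { x₁, x₂, x₆ } ∪ { x₁, x₂, x₃, x₅ }
  { x₁, x₂, x₄, x₅, x₆ }  = { x₁, x₄, x₆ } ∪ { x₁, x₂, x₅, x₆ }
Iteration 2. New:
  { x₃ }  = X∖{ x₁, x₂, x₄, x₅, x₆ }
  { x₄ }  = X∖{ x₁, x₂, x₃, x₅, x₆ }
  { x₃, x₅ }  = X∖{ x₁, x₂, x₄, x₆ }
  { x₃, x₄, x₆ }  = { x₃, x₄ } ∪ { x₄, x₆ }
  { x₁, x₃, x₄, x₆ }  = { x₃, x₄ } ∪ { x₁, x₄, x₆ }
  { x₂, x₃, x₄, x₅ }  = { x₃, x₄, x₅ } ∪ { x₂, x₃, x₅ }
  { x₃, x₄, x₅, x₆ }  = { x₃, x₄, x₅ } ∪ { x₄, x₆ }
  { x₁, x₂, x₃, x₄, x₅ }  = { x₃, x₄, x₅ } ∪ { x₁, x₂, x₃, x₅ }
  { x₁, x₂, x₃, x₄, x₆ }  = { x₃, x₄ } ∪ { x₁, x₂, x₄, x₆ }
  { x₁, x₃, x₄, x₅, x₆ }  = { x₃, x₄, x₅ } ∪ { x₁, x₄, x₆ }
  { x₂, x₃, x₄, x₅, x₆ }  = { x₂, x₃, x₅ } ∪ { x₄, x₆ }
Iteration 3: 9 new —
  { x₁ }  = X∖{ x₂, x₃, x₄, x₅, x₆ }
  { x₂ }  = X∖{ x₁, x₃, x₄, x₅, x₆ }
  { x₅ }  = X∖{ x₁, x₂, x₃, x₄, x₆ }
  { x₆ }  = X∖{ x₁, x₂, x₃, x₄, x₅ }
  { x₁, x₂ }  = X∖{ x₃, x₄, x₅, x₆ }
  { x₁, x₆ }  = X∖{ x₂, x₃, x₄, x₅ }
  { x₂, x₅ }  = X∖{ x₁, x₃, x₄, x₆ }
  { x₁, x₂, x₅ }  = X∖{ x₃, x₄, x₆ }
  { x₁, x₂, x₃, x₆ }  = { x₃ } ∪ { x₁, x₂, x₆ }
Iteration 4 (29 new):
  { x₁, x₃ }  = { x₁ } ∪ { x₃ }
  { x₁, x₄ }  = { x₁ } ∪ { x₄ }
  { x₁, x₅ }  = { x₁ } ∪ { x₅ }
  { x₂, x₃ }  = { x₂ } ∪ { x₃ }
  { x₂, x₄ }  = { x₂ } ∪ { x₄ }
  { x₂, x₆ }  = { x₂ } ∪ { x₆ }
  { x₃, x₆ }  = { x₆ } ∪ { x₃ }
  { x₄, x₅ }  = X∖{ x₁, x₂, x₃, x₆ }
  { x₅, x₆ }  = { x₆ } ∪ { x₅ }
  { x₁, x₂, x₃ }  = { x₁, x₂ } ∪ { x₃ }
  { x₁, x₂, x₄ }  = { x₁, x₂ } ∪ { x₄ }
  { x₁, x₃, x₄ }  = { x₃, x₄ } ∪ { x₁ }
  { x₁, x₃, x₅ }  = { x₁ } ∪ { x₃, x₅ }
  { x₁, x₃, x₆ }  = { x₁, x₆ } ∪ { x₃ }
  { x₁, x₅, x₆ }  = { x₁, x₆ } ∪ { x₅ }
  { x₂, x₃, x₄ }  = { x₃, x₄ } ∪ { x₂ }
  { x₂, x₄, x₅ }  = { x₂, x₅ } ∪ { x₄ }
  { x₂, x₄, x₆ }  = { x₂ } ∪ { x₄, x₆ }
  { x₂, x₅, x₆ }  = { x₂, x₅ } ∪ { x₆ }
  { x₃, x₅, x₆ }  = { x₆ } ∪ { x₃, x₅ }
  { x₄, x₅, x₆ }  = { x₅ } ∪ { x₄, x₆ }
  { x₁, x₂, x₃, x₄ }  = { x₃, x₄ } ∪ { x₁, x₂ }
  { x₁, x₂, x₄, x₅ }  = { x₁, x₂, x₅ } ∪ { x₄ }
  { x₁, x₃, x₄, x₅ }  = { x₃, x₄, x₅ } ∪ { x₁ }
  { x₁, x₃, x₅, x₆ }  = { x₁, x₆ } ∪ { x₃, x₅ }
  { x₁, x₄, x₅, x₆ }  = { x₁, x₄, x₆ } ∪ { x₅ }
  { x₂, x₃, x₄, x₆ }  = { x₂ } ∪ { x₃, x₄, x₆ }
  { x₂, x₃, x₅, x₆ }  = { x₆ } ∪ { x₂, x₃, x₅ }
  { x₂, x₄, x₅, x₆ }  = { x₂, x₅ } ∪ { x₄, x₆ }
Iteration 5: 2 new —
  { x₁, x₄, x₅ }  = { x₄, x₅ } ∪ { x₁, x₄ }
  { x₂, x₃, x₆ }  = { x₂ } ∪ { x₃, x₆ }
Iteration 6 adds nothing — fixpoint reached.

|σ(𝒜)| = 64.  σ(𝒜) = { ∅, { x₁ }, { x₂ }, { x₃ }, { x₄ }, { x₅ }, { x₆ }, { x₁, x₂ }, { x₁, x₃ }, { x₁, x₄ }, { x₁, x₅ }, { x₁, x₆ }, { x₂, x₃ }, { x₂, x₄ }, { x₂, x₅ }, { x₂, x₆ }, { x₃, x₄ }, { x₃, x₅ }, { x₃, x₆ }, { x₄, x₅ }, { x₄, x₆ }, { x₅, x₆ }, { x₁, x₂, x₃ }, { x₁, x₂, x₄ }, { x₁, x₂, x₅ }, { x₁, x₂, x₆ }, { x₁, x₃, x₄ }, { x₁, x₃, x₅ }, { x₁, x₃, x₆ }, { x₁, x₄, x₅ }, { x₁, x₄, x₆ }, { x₁, x₅, x₆ }, { x₂, x₃, x₄ }, { x₂, x₃, x₅ }, { x₂, x₃, x₆ }, { x₂, x₄, x₅ }, { x₂, x₄, x₆ }, { x₂, x₅, x₆ }, { x₃, x₄, x₅ }, { x₃, x₄, x₆ }, { x₃, x₅, x₆ }, { x₄, x₅, x₆ }, { x₁, x₂, x₃, x₄ }, { x₁, x₂, x₃, x₅ }, { x₁, x₂, x₃, x₆ }, { x₁, x₂, x₄, x₅ }, { x₁, x₂, x₄, x₆ }, { x₁, x₂, x₅, x₆ }, { x₁, x₃, x₄, x₅ }, { x₁, x₃, x₄, x₆ }, { x₁, x₃, x₅, x₆ }, { x₁, x₄, x₅, x₆ }, { x₂, x₃, x₄, x₅ }, { x₂, x₃, x₄, x₆ }, { x₂, x₃, x₅, x₆ }, { x₂, x₄, x₅, x₆ }, { x₃, x₄, x₅, x₆ }, { x₁, x₂, x₃, x₄, x₅ }, { x₁, x₂, x₃, x₄, x₆ }, { x₁, x₂, x₃, x₅, x₆ }, { x₁, x₂, x₄, x₅, x₆ }, { x₁, x₃, x₄, x₅, x₆ }, { x₂, x₃, x₄, x₅, x₆ }, X }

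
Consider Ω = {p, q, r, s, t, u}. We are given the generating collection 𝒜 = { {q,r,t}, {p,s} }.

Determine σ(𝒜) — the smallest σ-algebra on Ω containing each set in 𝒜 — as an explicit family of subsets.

Take S₀ = 𝒜 ∪ {∅, Ω} = { ∅, {p,s}, {q,r,t}, Ω }.
Iteration 1: +3 →
  {p,s,u}  = {q,r,t}ᶜ
  {q,r,t,u}  = {p,s}ᶜ
  {p,q,r,s,t}  = {q,r,t} ∪ {p,s}
Iteration 2. New:
  {u}  = {p,q,r,s,t}ᶜ
Iteration 3: already closed under ᶜ and ∪.

σ(𝒜) = { ∅, {u}, {p,s}, {p,s,u}, {q,r,t}, {q,r,t,u}, {p,q,r,s,t}, Ω }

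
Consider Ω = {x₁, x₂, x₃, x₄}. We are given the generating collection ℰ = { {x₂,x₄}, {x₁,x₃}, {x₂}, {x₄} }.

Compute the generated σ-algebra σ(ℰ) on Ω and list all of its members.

σ(ℰ) (8 sets): { {}, {x₂}, {x₄}, {x₁,x₃}, {x₂,x₄}, {x₁,x₂,x₃}, {x₁,x₃,x₄}, Ω }

Derivation:
Seed the family with ℰ together with ∅ and Ω: { {}, {x₂}, {x₄}, {x₁,x₃}, {x₂,x₄}, Ω }.
Iteration 1: 2 new —
  {x₁,x₂,x₃}  = ᶜ of {x₄}
  {x₁,x₃,x₄}  = ᶜ of {x₂}
  — 8 sets.
After Iteration 2 the family is unchanged; done.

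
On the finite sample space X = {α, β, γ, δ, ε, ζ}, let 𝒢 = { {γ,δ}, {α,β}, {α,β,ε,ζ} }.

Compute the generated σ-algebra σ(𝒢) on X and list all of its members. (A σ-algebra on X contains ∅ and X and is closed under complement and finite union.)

Take S₀ = 𝒢 ∪ {∅, X} = { {}, {α,β}, {γ,δ}, {α,β,ε,ζ}, X }.
Step 1: +2 →
  {α,β,γ,δ}  = {γ,δ} ∪ {α,β}
  {γ,δ,ε,ζ}  = {α,β}ᶜ
  — 7 sets.
Step 2 (1 new):
  {ε,ζ}  = {α,β,γ,δ}ᶜ
  — 8 sets.
After Step 3 the family is unchanged; done.

Therefore σ(𝒢) = { {}, {α,β}, {γ,δ}, {ε,ζ}, {α,β,γ,δ}, {α,β,ε,ζ}, {γ,δ,ε,ζ}, X } (|σ(𝒢)| = 8).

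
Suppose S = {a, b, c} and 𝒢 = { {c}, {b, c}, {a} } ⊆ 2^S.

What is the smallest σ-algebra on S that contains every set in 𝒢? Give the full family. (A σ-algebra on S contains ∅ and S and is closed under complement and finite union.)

|σ(𝒢)| = 8.  σ(𝒢) = { {}, {a}, {b}, {c}, {a, b}, {a, c}, {b, c}, S }

Derivation:
Start: 𝒢 ∪ {∅, S} = { {}, {a}, {c}, {b, c}, S }.
Step 1 (2 new):
  {a, b}  = ᶜ of {c}
  {a, c}  = {c} ∪ {a}
  — 7 sets.
Step 2 (1 new):
  {b}  = ᶜ of {a, c}
  — 8 sets.
Step 3: closed — nothing new.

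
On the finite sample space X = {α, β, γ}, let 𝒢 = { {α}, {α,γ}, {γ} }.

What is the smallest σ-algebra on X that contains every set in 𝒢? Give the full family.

Begin from { ∅, {α}, {γ}, {α,γ}, X } (that is, 𝒢 plus ∅ and X).
Pass 1. New:
  {β}  = X∖{α,γ}
  {α,β}  = X∖{γ}
  {β,γ}  = X∖{α}
  [8 total]
Pass 2: closed — nothing new.

σ(𝒢) = { ∅, {α}, {β}, {γ}, {α,β}, {α,γ}, {β,γ}, X }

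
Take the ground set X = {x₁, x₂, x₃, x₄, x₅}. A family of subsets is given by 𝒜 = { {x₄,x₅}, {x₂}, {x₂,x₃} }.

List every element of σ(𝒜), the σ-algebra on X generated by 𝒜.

σ(𝒜) (16 sets): { ∅, {x₁}, {x₂}, {x₃}, {x₁,x₂}, {x₁,x₃}, {x₂,x₃}, {x₄,x₅}, {x₁,x₂,x₃}, {x₁,x₄,x₅}, {x₂,x₄,x₅}, {x₃,x₄,x₅}, {x₁,x₂,x₄,x₅}, {x₁,x₃,x₄,x₅}, {x₂,x₃,x₄,x₅}, X }

Check:
Initial family (5 sets): { ∅, {x₂}, {x₂,x₃}, {x₄,x₅}, X }.
Step 1 (5 new):
  {x₁,x₂,x₃}  = {x₄,x₅}ᶜ
  {x₁,x₄,x₅}  = {x₂,x₃}ᶜ
  {x₂,x₄,x₅}  = {x₄,x₅} ∪ {x₂}
  {x₁,x₃,x₄,x₅}  = {x₂}ᶜ
  {x₂,x₃,x₄,x₅}  = {x₄,x₅} ∪ {x₂,x₃}
  |family| = 10
Step 2: 3 new —
  {x₁}  = {x₂,x₃,x₄,x₅}ᶜ
  {x₁,x₃}  = {x₂,x₄,x₅}ᶜ
  {x₁,x₂,x₄,x₅}  = {x₁,x₄,x₅} ∪ {x₂}
  |family| = 13
Step 3 adds 2:
  {x₃}  = {x₁,x₂,x₄,x₅}ᶜ
  {x₁,x₂}  = {x₂} ∪ {x₁}
  |family| = 15
Step 4 adds 1:
  {x₃,x₄,x₅}  = {x₁,x₂}ᶜ
  |family| = 16
After Step 5 the family is unchanged; done.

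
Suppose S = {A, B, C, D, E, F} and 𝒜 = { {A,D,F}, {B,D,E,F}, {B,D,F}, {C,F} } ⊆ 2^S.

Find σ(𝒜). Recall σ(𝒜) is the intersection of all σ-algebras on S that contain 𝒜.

Begin from { ∅, {C,F}, {A,D,F}, {B,D,F}, {B,D,E,F}, S } (that is, 𝒜 plus ∅ and S).
Pass 1: +9 →
  {A,C}  = complement {B,D,E,F}
  {A,C,E}  = complement {B,D,F}
  {B,C,E}  = complement {A,D,F}
  {A,B,D,E}  = complement {C,F}
  {A,B,D,F}  = {B,D,F} ∪ {A,D,F}
  {A,C,D,F}  = {C,F} ∪ {A,D,F}
  {B,C,D,F}  = {B,D,F} ∪ {C,F}
  {A,B,D,E,F}  = {B,D,E,F} ∪ {A,D,F}
  {B,C,D,E,F}  = {B,D,E,F} ∪ {C,F}
  [15 total]
Pass 2 adds 12:
  {A}  = complement {B,C,D,E,F}
  {C}  = complement {A,B,D,E,F}
  {A,E}  = complement {B,C,D,F}
  {B,E}  = complement {A,C,D,F}
  {C,E}  = complement {A,B,D,F}
  {A,C,F}  = {A,C} ∪ {C,F}
  {A,B,C,E}  = {A,C,E} ∪ {B,C,E}
  {A,C,E,F}  = {A,C,E} ∪ {C,F}
  {B,C,E,F}  = {B,C,E} ∪ {C,F}
  {A,B,C,D,E}  = {A,C,E} ∪ {A,B,D,E}
  {A,B,C,D,F}  = {B,D,F} ∪ {A,C}
  {A,C,D,E,F}  = {A,C,E} ∪ {A,D,F}
  [27 total]
Pass 3: 11 new —
  {B}  = complement {A,C,D,E,F}
  {E}  = complement {A,B,C,D,F}
  {F}  = complement {A,B,C,D,E}
  {A,D}  = complement {B,C,E,F}
  {B,D}  = complement {A,C,E,F}
  {D,F}  = complement {A,B,C,E}
  {A,B,E}  = {B,E} ∪ {A,E}
  {B,D,E}  = complement {A,C,F}
  {C,E,F}  = {C,E} ∪ {C,F}
  {A,D,E,F}  = {A,D,F} ∪ {A,E}
  {A,B,C,E,F}  = {B,E} ∪ {A,C,F}
  [38 total]
Pass 4: +22 →
  {D}  = complement {A,B,C,E,F}
  {A,B}  = {B} ∪ {A}
  {A,F}  = {A} ∪ {F}
  {B,C}  = complement {A,D,E,F}
  {B,F}  = {B} ∪ {F}
  {E,F}  = {F} ∪ {E}
  {A,B,C}  = {B} ∪ {A,C}
  {A,B,D}  = complement {C,E,F}
  {A,C,D}  = {A,C} ∪ {A,D}
  {A,D,E}  = {A,D} ∪ {A,E}
  {A,E,F}  = {A,E} ∪ {F}
  {B,C,D}  = {C} ∪ {B,D}
  {B,C,F}  = {B} ∪ {C,F}
  {B,E,F}  = {B,E} ∪ {F}
  {C,D,F}  = complement {A,B,E}
  {D,E,F}  = {D,F} ∪ {E}
  {A,B,C,D}  = {A,C} ∪ {B,D}
  {A,B,C,F}  = {A,C,F} ∪ {B}
  {A,B,E,F}  = {A,B,E} ∪ {F}
  {A,C,D,E}  = {A,C,E} ∪ {A,D}
  {B,C,D,E}  = {C,E} ∪ {B,D,E}
  {C,D,E,F}  = {C,E} ∪ {D,F}
  [60 total]
Pass 5 adds 4:
  {C,D}  = complement {A,B,E,F}
  {D,E}  = complement {A,B,C,F}
  {A,B,F}  = {A,F} ∪ {B}
  {C,D,E}  = {C,E} ∪ {D}
  [64 total]
Pass 6: closed — nothing new.

Therefore σ(𝒜) = { ∅, {A}, {B}, {C}, {D}, {E}, {F}, {A,B}, {A,C}, {A,D}, {A,E}, {A,F}, {B,C}, {B,D}, {B,E}, {B,F}, {C,D}, {C,E}, {C,F}, {D,E}, {D,F}, {E,F}, {A,B,C}, {A,B,D}, {A,B,E}, {A,B,F}, {A,C,D}, {A,C,E}, {A,C,F}, {A,D,E}, {A,D,F}, {A,E,F}, {B,C,D}, {B,C,E}, {B,C,F}, {B,D,E}, {B,D,F}, {B,E,F}, {C,D,E}, {C,D,F}, {C,E,F}, {D,E,F}, {A,B,C,D}, {A,B,C,E}, {A,B,C,F}, {A,B,D,E}, {A,B,D,F}, {A,B,E,F}, {A,C,D,E}, {A,C,D,F}, {A,C,E,F}, {A,D,E,F}, {B,C,D,E}, {B,C,D,F}, {B,C,E,F}, {B,D,E,F}, {C,D,E,F}, {A,B,C,D,E}, {A,B,C,D,F}, {A,B,C,E,F}, {A,B,D,E,F}, {A,C,D,E,F}, {B,C,D,E,F}, S } (|σ(𝒜)| = 64).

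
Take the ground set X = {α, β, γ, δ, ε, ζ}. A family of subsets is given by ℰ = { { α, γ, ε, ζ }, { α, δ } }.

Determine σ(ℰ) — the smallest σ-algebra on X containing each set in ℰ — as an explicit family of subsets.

Begin from { ∅, { α, δ }, { α, γ, ε, ζ }, X } (that is, ℰ plus ∅ and X).
Step 1 adds 3:
  { β, δ }  = X∖{ α, γ, ε, ζ }
  { β, γ, ε, ζ }  = X∖{ α, δ }
  { α, γ, δ, ε, ζ }  = { α, δ } ∪ { α, γ, ε, ζ }
Step 2 adds 4:
  { β }  = X∖{ α, γ, δ, ε, ζ }
  { α, β, δ }  = { α, δ } ∪ { β, δ }
  { α, β, γ, ε, ζ }  = { α, γ, ε, ζ } ∪ { β, γ, ε, ζ }
  { β, γ, δ, ε, ζ }  = { β, δ } ∪ { β, γ, ε, ζ }
Step 3: +3 →
  { α }  = X∖{ β, γ, δ, ε, ζ }
  { δ }  = X∖{ α, β, γ, ε, ζ }
  { γ, ε, ζ }  = X∖{ α, β, δ }
Step 4: 2 new —
  { α, β }  = { α } ∪ { β }
  { γ, δ, ε, ζ }  = { γ, ε, ζ } ∪ { δ }
Step 5: closed — nothing new.

σ(ℰ) = { ∅, { α }, { β }, { δ }, { α, β }, { α, δ }, { β, δ }, { α, β, δ }, { γ, ε, ζ }, { α, γ, ε, ζ }, { β, γ, ε, ζ }, { γ, δ, ε, ζ }, { α, β, γ, ε, ζ }, { α, γ, δ, ε, ζ }, { β, γ, δ, ε, ζ }, X }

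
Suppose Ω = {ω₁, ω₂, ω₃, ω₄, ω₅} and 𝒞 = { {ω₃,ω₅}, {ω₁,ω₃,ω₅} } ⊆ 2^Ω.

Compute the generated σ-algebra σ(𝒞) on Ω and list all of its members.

|σ(𝒞)| = 8.  σ(𝒞) = { {}, {ω₁}, {ω₂,ω₄}, {ω₃,ω₅}, {ω₁,ω₂,ω₄}, {ω₁,ω₃,ω₅}, {ω₂,ω₃,ω₄,ω₅}, Ω }

Derivation:
Seed the family with 𝒞 together with ∅ and Ω: { {}, {ω₃,ω₅}, {ω₁,ω₃,ω₅}, Ω }.
Step 1. New:
  {ω₂,ω₄}  = complement {ω₁,ω₃,ω₅}
  {ω₁,ω₂,ω₄}  = complement {ω₃,ω₅}
  |family| = 6
Step 2: +1 →
  {ω₂,ω₃,ω₄,ω₅}  = {ω₃,ω₅} ∪ {ω₂,ω₄}
  |family| = 7
Step 3 adds 1:
  {ω₁}  = complement {ω₂,ω₃,ω₄,ω₅}
  |family| = 8
Step 4: stable.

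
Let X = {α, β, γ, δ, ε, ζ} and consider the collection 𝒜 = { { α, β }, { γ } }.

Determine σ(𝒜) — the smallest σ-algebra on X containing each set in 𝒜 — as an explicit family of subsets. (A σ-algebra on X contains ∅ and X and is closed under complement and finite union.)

Begin from { {  }, { γ }, { α, β }, X } (that is, 𝒜 plus ∅ and X).
Step 1: +3 →
  { α, β, γ }  = { α, β } ∪ { γ }
  { γ, δ, ε, ζ }  = complement { α, β }
  { α, β, δ, ε, ζ }  = complement { γ }
  [7 total]
Step 2 (1 new):
  { δ, ε, ζ }  = complement { α, β, γ }
  [8 total]
Step 3 adds nothing — fixpoint reached.

Hence σ(𝒜) has 8 members: { {  }, { γ }, { α, β }, { α, β, γ }, { δ, ε, ζ }, { γ, δ, ε, ζ }, { α, β, δ, ε, ζ }, X }.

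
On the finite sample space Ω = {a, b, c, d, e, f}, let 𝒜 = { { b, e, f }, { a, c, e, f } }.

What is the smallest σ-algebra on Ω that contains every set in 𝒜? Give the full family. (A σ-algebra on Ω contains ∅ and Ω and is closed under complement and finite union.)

Begin from { {  }, { b, e, f }, { a, c, e, f }, Ω } (that is, 𝒜 plus ∅ and Ω).
Round 1: +3 →
  { b, d }  = ᶜ of { a, c, e, f }
  { a, c, d }  = ᶜ of { b, e, f }
  { a, b, c, e, f }  = { b, e, f } ∪ { a, c, e, f }
  (now 7)
Round 2: +4 →
  { d }  = ᶜ of { a, b, c, e, f }
  { a, b, c, d }  = { a, c, d } ∪ { b, d }
  { b, d, e, f }  = { b, e, f } ∪ { b, d }
  { a, c, d, e, f }  = { a, c, e, f } ∪ { a, c, d }
  (now 11)
Round 3: +3 →
  { b }  = ᶜ of { a, c, d, e, f }
  { a, c }  = ᶜ of { b, d, e, f }
  { e, f }  = ᶜ of { a, b, c, d }
  (now 14)
Round 4 adds 2:
  { a, b, c }  = { a, c } ∪ { b }
  { d, e, f }  = { e, f } ∪ { d }
  (now 16)
Round 5: closed — nothing new.

σ(𝒜) = { {  }, { b }, { d }, { a, c }, { b, d }, { e, f }, { a, b, c }, { a, c, d }, { b, e, f }, { d, e, f }, { a, b, c, d }, { a, c, e, f }, { b, d, e, f }, { a, b, c, e, f }, { a, c, d, e, f }, Ω }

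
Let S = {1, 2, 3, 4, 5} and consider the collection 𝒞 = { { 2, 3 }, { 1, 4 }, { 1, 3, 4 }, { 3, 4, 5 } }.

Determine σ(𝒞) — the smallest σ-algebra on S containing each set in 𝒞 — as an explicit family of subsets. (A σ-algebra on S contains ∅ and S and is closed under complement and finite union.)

σ(𝒞) (32 sets): { ∅, { 1 }, { 2 }, { 3 }, { 4 }, { 5 }, { 1, 2 }, { 1, 3 }, { 1, 4 }, { 1, 5 }, { 2, 3 }, { 2, 4 }, { 2, 5 }, { 3, 4 }, { 3, 5 }, { 4, 5 }, { 1, 2, 3 }, { 1, 2, 4 }, { 1, 2, 5 }, { 1, 3, 4 }, { 1, 3, 5 }, { 1, 4, 5 }, { 2, 3, 4 }, { 2, 3, 5 }, { 2, 4, 5 }, { 3, 4, 5 }, { 1, 2, 3, 4 }, { 1, 2, 3, 5 }, { 1, 2, 4, 5 }, { 1, 3, 4, 5 }, { 2, 3, 4, 5 }, S }

Trace:
Start: 𝒞 ∪ {∅, S} = { ∅, { 1, 4 }, { 2, 3 }, { 1, 3, 4 }, { 3, 4, 5 }, S }.
Round 1. New:
  { 1, 2 }  = complement { 3, 4, 5 }
  { 2, 5 }  = complement { 1, 3, 4 }
  { 1, 4, 5 }  = complement { 2, 3 }
  { 2, 3, 5 }  = complement { 1, 4 }
  { 1, 2, 3, 4 }  = { 1, 3, 4 } ∪ { 2, 3 }
  { 1, 3, 4, 5 }  = { 3, 4, 5 } ∪ { 1, 3, 4 }
  { 2, 3, 4, 5 }  = { 3, 4, 5 } ∪ { 2, 3 }
  (now 13)
Round 2 (8 new):
  { 1 }  = complement { 2, 3, 4, 5 }
  { 2 }  = complement { 1, 3, 4, 5 }
  { 5 }  = complement { 1, 2, 3, 4 }
  { 1, 2, 3 }  = { 1, 2 } ∪ { 2, 3 }
  { 1, 2, 4 }  = { 1, 2 } ∪ { 1, 4 }
  { 1, 2, 5 }  = { 2, 5 } ∪ { 1, 2 }
  { 1, 2, 3, 5 }  = { 1, 2 } ∪ { 2, 3, 5 }
  { 1, 2, 4, 5 }  = { 1, 4, 5 } ∪ { 2, 5 }
  (now 21)
Round 3: 6 new —
  { 3 }  = complement { 1, 2, 4, 5 }
  { 4 }  = complement { 1, 2, 3, 5 }
  { 1, 5 }  = { 5 } ∪ { 1 }
  { 3, 4 }  = complement { 1, 2, 5 }
  { 3, 5 }  = complement { 1, 2, 4 }
  { 4, 5 }  = complement { 1, 2, 3 }
  (now 27)
Round 4 adds 5:
  { 1, 3 }  = { 3 } ∪ { 1 }
  { 2, 4 }  = { 2 } ∪ { 4 }
  { 1, 3, 5 }  = { 3 } ∪ { 1, 5 }
  { 2, 3, 4 }  = complement { 1, 5 }
  { 2, 4, 5 }  = { 2, 5 } ∪ { 4, 5 }
  (now 32)
After Round 5 the family is unchanged; done.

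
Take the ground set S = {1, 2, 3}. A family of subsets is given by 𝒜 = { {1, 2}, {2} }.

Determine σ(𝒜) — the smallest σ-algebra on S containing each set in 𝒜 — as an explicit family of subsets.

Take S₀ = 𝒜 ∪ {∅, S} = { {}, {2}, {1, 2}, S }.
Step 1 (2 new):
  {3}  = {1, 2}ᶜ
  {1, 3}  = {2}ᶜ
  — 6 sets.
Step 2: 1 new —
  {2, 3}  = {3} ∪ {2}
  — 7 sets.
Step 3: +1 →
  {1}  = {2, 3}ᶜ
  — 8 sets.
Step 4: stable.

σ(𝒜) = { {}, {1}, {2}, {3}, {1, 2}, {1, 3}, {2, 3}, S }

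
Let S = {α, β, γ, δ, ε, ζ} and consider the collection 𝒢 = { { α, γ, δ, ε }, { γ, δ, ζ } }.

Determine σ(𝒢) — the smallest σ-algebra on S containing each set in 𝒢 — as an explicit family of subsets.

Initial family (4 sets): { {}, { γ, δ, ζ }, { α, γ, δ, ε }, S }.
Step 1: +3 →
  { β, ζ }  = ᶜ of { α, γ, δ, ε }
  { α, β, ε }  = ᶜ of { γ, δ, ζ }
  { α, γ, δ, ε, ζ }  = { α, γ, δ, ε } ∪ { γ, δ, ζ }
  |family| = 7
Step 2 adds 4:
  { β }  = ᶜ of { α, γ, δ, ε, ζ }
  { α, β, ε, ζ }  = { α, β, ε } ∪ { β, ζ }
  { β, γ, δ, ζ }  = { γ, δ, ζ } ∪ { β, ζ }
  { α, β, γ, δ, ε }  = { α, β, ε } ∪ { α, γ, δ, ε }
  |family| = 11
Step 3 (3 new):
  { ζ }  = ᶜ of { α, β, γ, δ, ε }
  { α, ε }  = ᶜ of { β, γ, δ, ζ }
  { γ, δ }  = ᶜ of { α, β, ε, ζ }
  |family| = 14
Step 4: +2 →
  { α, ε, ζ }  = { α, ε } ∪ { ζ }
  { β, γ, δ }  = { γ, δ } ∪ { β }
  |family| = 16
Step 5: stable.

Therefore σ(𝒢) = { {}, { β }, { ζ }, { α, ε }, { β, ζ }, { γ, δ }, { α, β, ε }, { α, ε, ζ }, { β, γ, δ }, { γ, δ, ζ }, { α, β, ε, ζ }, { α, γ, δ, ε }, { β, γ, δ, ζ }, { α, β, γ, δ, ε }, { α, γ, δ, ε, ζ }, S } (|σ(𝒢)| = 16).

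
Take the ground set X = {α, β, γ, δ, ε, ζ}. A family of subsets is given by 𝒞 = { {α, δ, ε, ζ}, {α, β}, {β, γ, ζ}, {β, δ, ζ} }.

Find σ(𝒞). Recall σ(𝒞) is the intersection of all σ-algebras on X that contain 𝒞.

Take S₀ = 𝒞 ∪ {∅, X} = { {}, {α, β}, {β, γ, ζ}, {β, δ, ζ}, {α, δ, ε, ζ}, X }.
Step 1 adds 8:
  {β, γ}  = ᶜ of {α, δ, ε, ζ}
  {α, γ, ε}  = ᶜ of {β, δ, ζ}
  {α, δ, ε}  = ᶜ of {β, γ, ζ}
  {α, β, γ, ζ}  = {α, β} ∪ {β, γ, ζ}
  {α, β, δ, ζ}  = {β, δ, ζ} ∪ {α, β}
  {β, γ, δ, ζ}  = {β, δ, ζ} ∪ {β, γ, ζ}
  {γ, δ, ε, ζ}  = ᶜ of {α, β}
  {α, β, δ, ε, ζ}  = {β, δ, ζ} ∪ {α, δ, ε, ζ}
  (now 14)
Step 2. New:
  {γ}  = ᶜ of {α, β, δ, ε, ζ}
  {α, ε}  = ᶜ of {β, γ, δ, ζ}
  {γ, ε}  = ᶜ of {α, β, δ, ζ}
  {δ, ε}  = ᶜ of {α, β, γ, ζ}
  {α, β, γ}  = {α, β} ∪ {β, γ}
  {α, β, γ, ε}  = {α, β} ∪ {α, γ, ε}
  {α, β, δ, ε}  = {α, δ, ε} ∪ {α, β}
  {α, γ, δ, ε}  = {α, δ, ε} ∪ {α, γ, ε}
  {α, β, γ, δ, ε}  = {α, δ, ε} ∪ {β, γ}
  {α, β, γ, δ, ζ}  = {β, δ, ζ} ∪ {α, β, γ, ζ}
  {α, β, γ, ε, ζ}  = {β, γ, ζ} ∪ {α, γ, ε}
  {α, γ, δ, ε, ζ}  = {α, δ, ε} ∪ {γ, δ, ε, ζ}
  {β, γ, δ, ε, ζ}  = {β, δ, ζ} ∪ {γ, δ, ε, ζ}
  (now 27)
Step 3: 15 new —
  {α}  = ᶜ of {β, γ, δ, ε, ζ}
  {β}  = ᶜ of {α, γ, δ, ε, ζ}
  {δ}  = ᶜ of {α, β, γ, ε, ζ}
  {ε}  = ᶜ of {α, β, γ, δ, ζ}
  {ζ}  = ᶜ of {α, β, γ, δ, ε}
  {β, ζ}  = ᶜ of {α, γ, δ, ε}
  {γ, ζ}  = ᶜ of {α, β, δ, ε}
  {δ, ζ}  = ᶜ of {α, β, γ, ε}
  {α, β, ε}  = {α, ε} ∪ {α, β}
  {β, γ, ε}  = {γ, ε} ∪ {β, γ}
  {γ, δ, ε}  = {δ, ε} ∪ {γ, ε}
  {δ, ε, ζ}  = ᶜ of {α, β, γ}
  {β, γ, δ, ε}  = {δ, ε} ∪ {β, γ}
  {β, γ, ε, ζ}  = {γ, ε} ∪ {β, γ, ζ}
  {β, δ, ε, ζ}  = {β, δ, ζ} ∪ {δ, ε}
  (now 42)
Step 4. New:
  {α, γ}  = ᶜ of {β, δ, ε, ζ}
  {α, δ}  = ᶜ of {β, γ, ε, ζ}
  {α, ζ}  = ᶜ of {β, γ, δ, ε}
  {β, δ}  = {β} ∪ {δ}
  {β, ε}  = {β} ∪ {ε}
  {γ, δ}  = {γ} ∪ {δ}
  {ε, ζ}  = {ζ} ∪ {ε}
  {α, β, δ}  = {α, β} ∪ {δ}
  {α, β, ζ}  = ᶜ of {γ, δ, ε}
  {α, γ, ζ}  = {γ, ζ} ∪ {α}
  {α, δ, ζ}  = ᶜ of {β, γ, ε}
  {α, ε, ζ}  = {α, ε} ∪ {ζ}
  {β, γ, δ}  = {β, γ} ∪ {δ}
  {β, δ, ε}  = {β} ∪ {δ, ε}
  {β, ε, ζ}  = {β, ζ} ∪ {ε}
  {γ, δ, ζ}  = ᶜ of {α, β, ε}
  {γ, ε, ζ}  = {γ, ε} ∪ {γ, ζ}
  {α, β, γ, δ}  = {α, β, γ} ∪ {δ}
  {α, β, ε, ζ}  = {β, ζ} ∪ {α, β, ε}
  {α, γ, ε, ζ}  = {α, γ, ε} ∪ {γ, ζ}
  (now 62)
Step 5 (2 new):
  {α, γ, δ}  = ᶜ of {β, ε, ζ}
  {α, γ, δ, ζ}  = ᶜ of {β, ε}
  (now 64)
Step 6: closed — nothing new.

Therefore σ(𝒞) = { {}, {α}, {β}, {γ}, {δ}, {ε}, {ζ}, {α, β}, {α, γ}, {α, δ}, {α, ε}, {α, ζ}, {β, γ}, {β, δ}, {β, ε}, {β, ζ}, {γ, δ}, {γ, ε}, {γ, ζ}, {δ, ε}, {δ, ζ}, {ε, ζ}, {α, β, γ}, {α, β, δ}, {α, β, ε}, {α, β, ζ}, {α, γ, δ}, {α, γ, ε}, {α, γ, ζ}, {α, δ, ε}, {α, δ, ζ}, {α, ε, ζ}, {β, γ, δ}, {β, γ, ε}, {β, γ, ζ}, {β, δ, ε}, {β, δ, ζ}, {β, ε, ζ}, {γ, δ, ε}, {γ, δ, ζ}, {γ, ε, ζ}, {δ, ε, ζ}, {α, β, γ, δ}, {α, β, γ, ε}, {α, β, γ, ζ}, {α, β, δ, ε}, {α, β, δ, ζ}, {α, β, ε, ζ}, {α, γ, δ, ε}, {α, γ, δ, ζ}, {α, γ, ε, ζ}, {α, δ, ε, ζ}, {β, γ, δ, ε}, {β, γ, δ, ζ}, {β, γ, ε, ζ}, {β, δ, ε, ζ}, {γ, δ, ε, ζ}, {α, β, γ, δ, ε}, {α, β, γ, δ, ζ}, {α, β, γ, ε, ζ}, {α, β, δ, ε, ζ}, {α, γ, δ, ε, ζ}, {β, γ, δ, ε, ζ}, X } (|σ(𝒞)| = 64).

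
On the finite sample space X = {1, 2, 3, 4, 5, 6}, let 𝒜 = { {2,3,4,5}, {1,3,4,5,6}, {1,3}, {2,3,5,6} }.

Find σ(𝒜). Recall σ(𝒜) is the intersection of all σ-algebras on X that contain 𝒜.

σ(𝒜) = { {}, {1}, {2}, {3}, {4}, {5}, {6}, {1,2}, {1,3}, {1,4}, {1,5}, {1,6}, {2,3}, {2,4}, {2,5}, {2,6}, {3,4}, {3,5}, {3,6}, {4,5}, {4,6}, {5,6}, {1,2,3}, {1,2,4}, {1,2,5}, {1,2,6}, {1,3,4}, {1,3,5}, {1,3,6}, {1,4,5}, {1,4,6}, {1,5,6}, {2,3,4}, {2,3,5}, {2,3,6}, {2,4,5}, {2,4,6}, {2,5,6}, {3,4,5}, {3,4,6}, {3,5,6}, {4,5,6}, {1,2,3,4}, {1,2,3,5}, {1,2,3,6}, {1,2,4,5}, {1,2,4,6}, {1,2,5,6}, {1,3,4,5}, {1,3,4,6}, {1,3,5,6}, {1,4,5,6}, {2,3,4,5}, {2,3,4,6}, {2,3,5,6}, {2,4,5,6}, {3,4,5,6}, {1,2,3,4,5}, {1,2,3,4,6}, {1,2,3,5,6}, {1,2,4,5,6}, {1,3,4,5,6}, {2,3,4,5,6}, X }

Derivation:
Start: 𝒜 ∪ {∅, X} = { {}, {1,3}, {2,3,4,5}, {2,3,5,6}, {1,3,4,5,6}, X }.
Step 1. New:
  {2}  = {1,3,4,5,6}ᶜ
  {1,4}  = {2,3,5,6}ᶜ
  {1,6}  = {2,3,4,5}ᶜ
  {2,4,5,6}  = {1,3}ᶜ
  {1,2,3,4,5}  = {1,3} ∪ {2,3,4,5}
  {1,2,3,5,6}  = {1,3} ∪ {2,3,5,6}
  {2,3,4,5,6}  = {2,3,4,5} ∪ {2,3,5,6}
Step 2 adds 10:
  {1}  = {2,3,4,5,6}ᶜ
  {4}  = {1,2,3,5,6}ᶜ
  {6}  = {1,2,3,4,5}ᶜ
  {1,2,3}  = {2} ∪ {1,3}
  {1,2,4}  = {2} ∪ {1,4}
  {1,2,6}  = {1,6} ∪ {2}
  {1,3,4}  = {1,4} ∪ {1,3}
  {1,3,6}  = {1,6} ∪ {1,3}
  {1,4,6}  = {1,6} ∪ {1,4}
  {1,2,4,5,6}  = {1,6} ∪ {2,4,5,6}
Step 3: 16 new —
  {3}  = {1,2,4,5,6}ᶜ
  {1,2}  = {2} ∪ {1}
  {2,4}  = {2} ∪ {4}
  {2,6}  = {2} ∪ {6}
  {4,6}  = {6} ∪ {4}
  {2,3,5}  = {1,4,6}ᶜ
  {2,4,5}  = {1,3,6}ᶜ
  {2,5,6}  = {1,3,4}ᶜ
  {3,4,5}  = {1,2,6}ᶜ
  {3,5,6}  = {1,2,4}ᶜ
  {4,5,6}  = {1,2,3}ᶜ
  {1,2,3,4}  = {2} ∪ {1,3,4}
  {1,2,3,6}  = {1,3,6} ∪ {2}
  {1,2,4,6}  = {1,6} ∪ {1,2,4}
  {1,3,4,6}  = {1,3,6} ∪ {1,4,6}
  {1,2,3,4,6}  = {1,3,6} ∪ {1,2,4}
Step 4: 19 new —
  {5}  = {1,2,3,4,6}ᶜ
  {2,3}  = {2} ∪ {3}
  {2,5}  = {1,3,4,6}ᶜ
  {3,4}  = {3} ∪ {4}
  {3,5}  = {1,2,4,6}ᶜ
  {3,6}  = {3} ∪ {6}
  {4,5}  = {1,2,3,6}ᶜ
  {5,6}  = {1,2,3,4}ᶜ
  {2,3,4}  = {3} ∪ {2,4}
  {2,3,6}  = {2,6} ∪ {3}
  {2,4,6}  = {2} ∪ {4,6}
  {3,4,6}  = {3} ∪ {4,6}
  {1,2,3,5}  = {4,6}ᶜ
  {1,2,4,5}  = {2,4,5} ∪ {1,2}
  {1,2,5,6}  = {1,6} ∪ {2,5,6}
  {1,3,4,5}  = {2,6}ᶜ
  {1,3,5,6}  = {2,4}ᶜ
  {1,4,5,6}  = {1,6} ∪ {4,5,6}
  {3,4,5,6}  = {1,2}ᶜ
Step 5. New:
  {1,5}  = {5} ∪ {1}
  {1,2,5}  = {3,4,6}ᶜ
  {1,3,5}  = {2,4,6}ᶜ
  {1,4,5}  = {2,3,6}ᶜ
  {1,5,6}  = {2,3,4}ᶜ
  {2,3,4,6}  = {2,4,6} ∪ {3,4}
Step 6: stable.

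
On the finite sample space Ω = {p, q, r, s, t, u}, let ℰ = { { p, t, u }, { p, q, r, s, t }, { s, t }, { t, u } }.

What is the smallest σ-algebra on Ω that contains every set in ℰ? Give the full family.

Seed the family with ℰ together with ∅ and Ω: { {}, { s, t }, { t, u }, { p, t, u }, { p, q, r, s, t }, Ω }.
Round 1 adds 6:
  { u }  = { p, q, r, s, t }ᶜ
  { q, r, s }  = { p, t, u }ᶜ
  { s, t, u }  = { s, t } ∪ { t, u }
  { p, q, r, s }  = { t, u }ᶜ
  { p, q, r, u }  = { s, t }ᶜ
  { p, s, t, u }  = { s, t } ∪ { p, t, u }
  — 12 sets.
Round 2: 7 new —
  { q, r }  = { p, s, t, u }ᶜ
  { p, q, r }  = { s, t, u }ᶜ
  { q, r, s, t }  = { q, r, s } ∪ { s, t }
  { q, r, s, u }  = { q, r, s } ∪ { u }
  { p, q, r, s, u }  = { q, r, s } ∪ { p, q, r, u }
  { p, q, r, t, u }  = { t, u } ∪ { p, q, r, u }
  { q, r, s, t, u }  = { q, r, s } ∪ { t, u }
  — 19 sets.
Round 3 (7 new):
  { p }  = { q, r, s, t, u }ᶜ
  { s }  = { p, q, r, t, u }ᶜ
  { t }  = { p, q, r, s, u }ᶜ
  { p, t }  = { q, r, s, u }ᶜ
  { p, u }  = { q, r, s, t }ᶜ
  { q, r, u }  = { u } ∪ { q, r }
  { q, r, t, u }  = { t, u } ∪ { q, r }
  — 26 sets.
Round 4. New:
  { p, s }  = { q, r, t, u }ᶜ
  { s, u }  = { u } ∪ { s }
  { p, s, t }  = { q, r, u }ᶜ
  { p, s, u }  = { p, u } ∪ { s }
  { q, r, t }  = { t } ∪ { q, r }
  { p, q, r, t }  = { p, q, r } ∪ { t }
  — 32 sets.
Round 5: already closed under ᶜ and ∪.

Therefore σ(ℰ) = { {}, { p }, { s }, { t }, { u }, { p, s }, { p, t }, { p, u }, { q, r }, { s, t }, { s, u }, { t, u }, { p, q, r }, { p, s, t }, { p, s, u }, { p, t, u }, { q, r, s }, { q, r, t }, { q, r, u }, { s, t, u }, { p, q, r, s }, { p, q, r, t }, { p, q, r, u }, { p, s, t, u }, { q, r, s, t }, { q, r, s, u }, { q, r, t, u }, { p, q, r, s, t }, { p, q, r, s, u }, { p, q, r, t, u }, { q, r, s, t, u }, Ω } (|σ(ℰ)| = 32).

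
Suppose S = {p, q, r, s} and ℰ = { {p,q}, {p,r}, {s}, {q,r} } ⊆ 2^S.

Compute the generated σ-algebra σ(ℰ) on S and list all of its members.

Answer: σ(ℰ) = { ∅, {p}, {q}, {r}, {s}, {p,q}, {p,r}, {p,s}, {q,r}, {q,s}, {r,s}, {p,q,r}, {p,q,s}, {p,r,s}, {q,r,s}, S }

Working:
Initial family (6 sets): { ∅, {s}, {p,q}, {p,r}, {q,r}, S }.
Iteration 1. New:
  {p,s}  = S∖{q,r}
  {q,s}  = S∖{p,r}
  {r,s}  = S∖{p,q}
  {p,q,r}  = S∖{s}
  {p,q,s}  = {p,q} ∪ {s}
  {p,r,s}  = {p,r} ∪ {s}
  {q,r,s}  = {q,r} ∪ {s}
  — 13 sets.
Iteration 2: 3 new —
  {p}  = S∖{q,r,s}
  {q}  = S∖{p,r,s}
  {r}  = S∖{p,q,s}
  — 16 sets.
Iteration 3: stable.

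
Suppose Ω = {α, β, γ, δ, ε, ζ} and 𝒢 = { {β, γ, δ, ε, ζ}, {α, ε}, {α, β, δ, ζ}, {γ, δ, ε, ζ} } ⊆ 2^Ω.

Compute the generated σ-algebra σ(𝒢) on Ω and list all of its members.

Begin from { {}, {α, ε}, {α, β, δ, ζ}, {γ, δ, ε, ζ}, {β, γ, δ, ε, ζ}, Ω } (that is, 𝒢 plus ∅ and Ω).
Pass 1: +6 →
  {α}  = ᶜ of {β, γ, δ, ε, ζ}
  {α, β}  = ᶜ of {γ, δ, ε, ζ}
  {γ, ε}  = ᶜ of {α, β, δ, ζ}
  {β, γ, δ, ζ}  = ᶜ of {α, ε}
  {α, β, δ, ε, ζ}  = {α, β, δ, ζ} ∪ {α, ε}
  {α, γ, δ, ε, ζ}  = {α, ε} ∪ {γ, δ, ε, ζ}
  — 12 sets.
Pass 2 adds 6:
  {β}  = ᶜ of {α, γ, δ, ε, ζ}
  {γ}  = ᶜ of {α, β, δ, ε, ζ}
  {α, β, ε}  = {α, β} ∪ {α, ε}
  {α, γ, ε}  = {α, ε} ∪ {γ, ε}
  {α, β, γ, ε}  = {α, β} ∪ {γ, ε}
  {α, β, γ, δ, ζ}  = {α, β, δ, ζ} ∪ {β, γ, δ, ζ}
  — 18 sets.
Pass 3. New:
  {ε}  = ᶜ of {α, β, γ, δ, ζ}
  {α, γ}  = {γ} ∪ {α}
  {β, γ}  = {γ} ∪ {β}
  {δ, ζ}  = ᶜ of {α, β, γ, ε}
  {α, β, γ}  = {γ} ∪ {α, β}
  {β, γ, ε}  = {γ, ε} ∪ {β}
  {β, δ, ζ}  = ᶜ of {α, γ, ε}
  {γ, δ, ζ}  = ᶜ of {α, β, ε}
  — 26 sets.
Pass 4 adds 6:
  {β, ε}  = {β} ∪ {ε}
  {α, δ, ζ}  = ᶜ of {β, γ, ε}
  {δ, ε, ζ}  = ᶜ of {α, β, γ}
  {α, γ, δ, ζ}  = {α, γ} ∪ {γ, δ, ζ}
  {α, δ, ε, ζ}  = ᶜ of {β, γ}
  {β, δ, ε, ζ}  = ᶜ of {α, γ}
  — 32 sets.
Pass 5: already closed under ᶜ and ∪.

|σ(𝒢)| = 32.  σ(𝒢) = { {}, {α}, {β}, {γ}, {ε}, {α, β}, {α, γ}, {α, ε}, {β, γ}, {β, ε}, {γ, ε}, {δ, ζ}, {α, β, γ}, {α, β, ε}, {α, γ, ε}, {α, δ, ζ}, {β, γ, ε}, {β, δ, ζ}, {γ, δ, ζ}, {δ, ε, ζ}, {α, β, γ, ε}, {α, β, δ, ζ}, {α, γ, δ, ζ}, {α, δ, ε, ζ}, {β, γ, δ, ζ}, {β, δ, ε, ζ}, {γ, δ, ε, ζ}, {α, β, γ, δ, ζ}, {α, β, δ, ε, ζ}, {α, γ, δ, ε, ζ}, {β, γ, δ, ε, ζ}, Ω }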